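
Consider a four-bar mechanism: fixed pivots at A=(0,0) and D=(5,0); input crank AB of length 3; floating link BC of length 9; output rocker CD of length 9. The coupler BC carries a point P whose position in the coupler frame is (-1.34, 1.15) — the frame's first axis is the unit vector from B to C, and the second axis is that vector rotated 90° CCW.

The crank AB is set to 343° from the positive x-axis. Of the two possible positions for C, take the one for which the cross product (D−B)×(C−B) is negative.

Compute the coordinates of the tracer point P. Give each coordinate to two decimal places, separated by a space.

A=(0,0), D=(5.00,0)
B = A + 3.00·(cos343°, sin343°) = (2.8689, -0.8771)
|BD| = 2.3045
circle(B,9.00) ∩ circle(D,9.00): a=1.1523, h=8.9259
  candidates: C₊=(0.5372,7.8156) cross=20.570; C₋=(7.3317,-8.6927) cross=-20.570
  mode - wants cross < 0 → take C=(7.3317,-8.6927) (cross=-20.570)
ex = (C−B)/|BC| = (0.4959,-0.8684); ey = (0.8684,0.4959)
P = B + -1.34·ex + 1.15·ey = (3.2031,0.8568)

3.20 0.86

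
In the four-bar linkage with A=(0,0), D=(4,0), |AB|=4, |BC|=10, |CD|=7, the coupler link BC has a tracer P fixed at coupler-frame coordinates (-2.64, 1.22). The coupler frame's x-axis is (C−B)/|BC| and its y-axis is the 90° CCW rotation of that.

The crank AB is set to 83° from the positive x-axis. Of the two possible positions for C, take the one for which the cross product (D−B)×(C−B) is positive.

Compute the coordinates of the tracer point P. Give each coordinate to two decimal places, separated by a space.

A=(0,0), D=(4.00,0)
B = A + 4.00·(cos83°, sin83°) = (0.4875, 3.9702)
|BD| = 5.3010
circle(B,10.00) ∩ circle(D,7.00): a=7.4609, h=6.6584
  candidates: C₊=(10.4181,2.7943) cross=35.296; C₋=(0.4444,-6.0297) cross=-35.296
  mode + wants cross > 0 → take C=(10.4181,2.7943) (cross=35.296)
ex = (C−B)/|BC| = (0.9931,-0.1176); ey = (0.1176,0.9931)
P = B + -2.64·ex + 1.22·ey = (-1.9907,5.4922)

-1.99 5.49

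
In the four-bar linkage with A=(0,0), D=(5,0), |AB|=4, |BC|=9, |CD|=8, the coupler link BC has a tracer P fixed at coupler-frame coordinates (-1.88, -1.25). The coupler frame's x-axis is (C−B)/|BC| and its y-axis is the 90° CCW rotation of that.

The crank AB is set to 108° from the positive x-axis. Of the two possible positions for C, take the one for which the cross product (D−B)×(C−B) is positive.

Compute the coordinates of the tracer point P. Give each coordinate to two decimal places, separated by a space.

-2.37 1.85

A=(0,0), D=(5.00,0)
B = A + 4.00·(cos108°, sin108°) = (-1.2361, 3.8042)
|BD| = 7.3048
circle(B,9.00) ∩ circle(D,8.00): a=4.8160, h=7.6030
  candidates: C₊=(6.8348,7.7867) cross=55.539; C₋=(-1.0842,-5.1945) cross=-55.539
  mode + wants cross > 0 → take C=(6.8348,7.7867) (cross=55.539)
ex = (C−B)/|BC| = (0.8968,0.4425); ey = (-0.4425,0.8968)
P = B + -1.88·ex + -1.25·ey = (-2.3689,1.8514)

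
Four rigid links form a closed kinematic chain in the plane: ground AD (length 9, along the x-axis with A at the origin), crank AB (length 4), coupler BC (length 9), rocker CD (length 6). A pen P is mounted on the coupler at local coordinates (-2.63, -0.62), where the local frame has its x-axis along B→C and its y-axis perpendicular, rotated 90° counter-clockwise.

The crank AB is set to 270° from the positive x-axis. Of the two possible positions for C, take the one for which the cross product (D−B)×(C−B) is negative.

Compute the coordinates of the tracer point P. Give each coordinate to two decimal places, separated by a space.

-2.70 -4.02

A=(0,0), D=(9.00,0)
B = A + 4.00·(cos270°, sin270°) = (-0.0000, -4.0000)
|BD| = 9.8489
circle(B,9.00) ∩ circle(D,6.00): a=7.2090, h=5.3880
  candidates: C₊=(4.3993,3.8515) cross=53.066; C₋=(8.7759,-5.9958) cross=-53.066
  mode - wants cross < 0 → take C=(8.7759,-5.9958) (cross=-53.066)
ex = (C−B)/|BC| = (0.9751,-0.2218); ey = (0.2218,0.9751)
P = B + -2.63·ex + -0.62·ey = (-2.7020,-4.0213)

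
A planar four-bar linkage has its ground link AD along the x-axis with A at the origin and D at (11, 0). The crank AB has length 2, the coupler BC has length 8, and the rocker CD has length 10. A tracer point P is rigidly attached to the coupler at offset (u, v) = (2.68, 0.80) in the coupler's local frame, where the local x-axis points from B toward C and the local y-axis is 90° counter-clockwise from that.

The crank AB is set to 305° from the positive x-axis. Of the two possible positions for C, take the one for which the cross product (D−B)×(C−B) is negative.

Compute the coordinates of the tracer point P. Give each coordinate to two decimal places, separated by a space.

A=(0,0), D=(11.00,0)
B = A + 2.00·(cos305°, sin305°) = (1.1472, -1.6383)
|BD| = 9.9881
circle(B,8.00) ∩ circle(D,10.00): a=3.1919, h=7.3356
  candidates: C₊=(3.0926,6.1215) cross=73.269; C₋=(5.4991,-8.3510) cross=-73.269
  mode - wants cross < 0 → take C=(5.4991,-8.3510) (cross=-73.269)
ex = (C−B)/|BC| = (0.5440,-0.8391); ey = (0.8391,0.5440)
P = B + 2.68·ex + 0.80·ey = (3.2763,-3.4519)

3.28 -3.45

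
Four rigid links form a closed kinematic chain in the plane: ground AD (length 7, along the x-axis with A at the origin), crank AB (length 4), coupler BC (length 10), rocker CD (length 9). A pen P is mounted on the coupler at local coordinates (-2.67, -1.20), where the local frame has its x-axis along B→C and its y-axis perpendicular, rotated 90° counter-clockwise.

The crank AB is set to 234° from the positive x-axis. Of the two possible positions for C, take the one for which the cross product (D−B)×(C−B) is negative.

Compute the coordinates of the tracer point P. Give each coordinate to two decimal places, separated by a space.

A=(0,0), D=(7.00,0)
B = A + 4.00·(cos234°, sin234°) = (-2.3511, -3.2361)
|BD| = 9.8953
circle(B,10.00) ∩ circle(D,9.00): a=5.9077, h=8.0684
  candidates: C₊=(0.5931,6.3207) cross=79.839; C₋=(5.8703,-8.9288) cross=-79.839
  mode - wants cross < 0 → take C=(5.8703,-8.9288) (cross=-79.839)
ex = (C−B)/|BC| = (0.8221,-0.5693); ey = (0.5693,0.8221)
P = B + -2.67·ex + -1.20·ey = (-5.2294,-2.7027)

-5.23 -2.70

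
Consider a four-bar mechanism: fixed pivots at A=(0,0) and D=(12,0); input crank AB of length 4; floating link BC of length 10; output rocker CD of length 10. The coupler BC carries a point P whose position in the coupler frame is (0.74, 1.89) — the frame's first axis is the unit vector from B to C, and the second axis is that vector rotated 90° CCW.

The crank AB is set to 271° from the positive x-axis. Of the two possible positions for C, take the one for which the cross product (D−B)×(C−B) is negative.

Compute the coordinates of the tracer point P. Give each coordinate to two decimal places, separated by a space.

1.71 -2.80

A=(0,0), D=(12.00,0)
B = A + 4.00·(cos271°, sin271°) = (0.0698, -3.9994)
|BD| = 12.5827
circle(B,10.00) ∩ circle(D,10.00): a=6.2914, h=7.7730
  candidates: C₊=(3.5643,5.3702) cross=97.805; C₋=(8.5055,-9.3696) cross=-97.805
  mode - wants cross < 0 → take C=(8.5055,-9.3696) (cross=-97.805)
ex = (C−B)/|BC| = (0.8436,-0.5370); ey = (0.5370,0.8436)
P = B + 0.74·ex + 1.89·ey = (1.7090,-2.8024)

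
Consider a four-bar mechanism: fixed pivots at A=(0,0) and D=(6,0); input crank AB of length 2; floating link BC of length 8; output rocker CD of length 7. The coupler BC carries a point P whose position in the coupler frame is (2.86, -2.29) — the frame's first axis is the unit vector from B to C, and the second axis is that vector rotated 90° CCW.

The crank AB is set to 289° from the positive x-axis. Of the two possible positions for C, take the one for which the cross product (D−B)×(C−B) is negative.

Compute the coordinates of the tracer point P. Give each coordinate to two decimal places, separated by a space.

A=(0,0), D=(6.00,0)
B = A + 2.00·(cos289°, sin289°) = (0.6511, -1.8910)
|BD| = 5.6733
circle(B,8.00) ∩ circle(D,7.00): a=4.1586, h=6.8342
  candidates: C₊=(2.2940,5.9385) cross=38.772; C₋=(6.8499,-6.9482) cross=-38.772
  mode - wants cross < 0 → take C=(6.8499,-6.9482) (cross=-38.772)
ex = (C−B)/|BC| = (0.7748,-0.6321); ey = (0.6321,0.7748)
P = B + 2.86·ex + -2.29·ey = (1.4196,-5.4734)

1.42 -5.47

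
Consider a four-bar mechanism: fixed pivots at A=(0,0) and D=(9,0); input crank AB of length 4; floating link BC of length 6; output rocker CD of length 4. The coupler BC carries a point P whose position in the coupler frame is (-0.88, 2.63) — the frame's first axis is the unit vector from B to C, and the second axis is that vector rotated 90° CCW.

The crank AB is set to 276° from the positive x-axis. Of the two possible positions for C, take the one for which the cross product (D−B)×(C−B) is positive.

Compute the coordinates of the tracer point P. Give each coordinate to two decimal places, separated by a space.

-1.95 -2.54

A=(0,0), D=(9.00,0)
B = A + 4.00·(cos276°, sin276°) = (0.4181, -3.9781)
|BD| = 9.4591
circle(B,6.00) ∩ circle(D,4.00): a=5.7867, h=1.5855
  candidates: C₊=(5.0014,-0.1059) cross=14.998; C₋=(6.3350,-2.9829) cross=-14.998
  mode + wants cross > 0 → take C=(5.0014,-0.1059) (cross=14.998)
ex = (C−B)/|BC| = (0.7639,0.6454); ey = (-0.6454,0.7639)
P = B + -0.88·ex + 2.63·ey = (-1.9514,-2.5370)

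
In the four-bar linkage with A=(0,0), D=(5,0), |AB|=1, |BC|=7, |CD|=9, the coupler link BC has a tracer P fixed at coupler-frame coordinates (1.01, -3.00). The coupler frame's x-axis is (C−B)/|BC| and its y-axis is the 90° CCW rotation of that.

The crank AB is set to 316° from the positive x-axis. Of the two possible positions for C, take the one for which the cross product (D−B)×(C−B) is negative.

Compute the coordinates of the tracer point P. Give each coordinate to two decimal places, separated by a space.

A=(0,0), D=(5.00,0)
B = A + 1.00·(cos316°, sin316°) = (0.7193, -0.6947)
|BD| = 4.3367
circle(B,7.00) ∩ circle(D,9.00): a=-1.5211, h=6.8327
  candidates: C₊=(-1.8767,5.8062) cross=29.631; C₋=(0.3123,-7.6828) cross=-29.631
  mode - wants cross < 0 → take C=(0.3123,-7.6828) (cross=-29.631)
ex = (C−B)/|BC| = (-0.0581,-0.9983); ey = (0.9983,-0.0581)
P = B + 1.01·ex + -3.00·ey = (-2.3343,-1.5285)

-2.33 -1.53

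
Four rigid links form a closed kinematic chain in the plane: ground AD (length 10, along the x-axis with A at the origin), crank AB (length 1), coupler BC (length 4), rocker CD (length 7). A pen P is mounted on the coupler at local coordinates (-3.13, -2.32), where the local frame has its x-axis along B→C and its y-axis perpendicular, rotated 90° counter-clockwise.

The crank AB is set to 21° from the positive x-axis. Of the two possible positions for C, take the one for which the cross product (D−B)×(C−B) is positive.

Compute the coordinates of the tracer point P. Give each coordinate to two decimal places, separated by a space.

A=(0,0), D=(10.00,0)
B = A + 1.00·(cos21°, sin21°) = (0.9336, 0.3584)
|BD| = 9.0735
circle(B,4.00) ∩ circle(D,7.00): a=2.7183, h=2.9345
  candidates: C₊=(3.7656,3.1832) cross=26.626; C₋=(3.5338,-2.6812) cross=-26.626
  mode + wants cross > 0 → take C=(3.7656,3.1832) (cross=26.626)
ex = (C−B)/|BC| = (0.7080,0.7062); ey = (-0.7062,0.7080)
P = B + -3.13·ex + -2.32·ey = (0.3559,-3.4946)

0.36 -3.49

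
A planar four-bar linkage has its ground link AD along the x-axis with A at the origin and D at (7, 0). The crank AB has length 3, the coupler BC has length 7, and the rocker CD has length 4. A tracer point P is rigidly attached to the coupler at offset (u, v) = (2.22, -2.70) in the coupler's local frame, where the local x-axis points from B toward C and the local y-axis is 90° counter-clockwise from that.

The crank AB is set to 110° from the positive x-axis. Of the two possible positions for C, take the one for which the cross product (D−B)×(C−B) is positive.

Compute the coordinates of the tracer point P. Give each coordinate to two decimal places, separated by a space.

A=(0,0), D=(7.00,0)
B = A + 3.00·(cos110°, sin110°) = (-1.0261, 2.8191)
|BD| = 8.5068
circle(B,7.00) ∩ circle(D,4.00): a=6.1930, h=3.2629
  candidates: C₊=(5.8983,3.8453) cross=27.757; C₋=(3.7357,-2.3118) cross=-27.757
  mode + wants cross > 0 → take C=(5.8983,3.8453) (cross=27.757)
ex = (C−B)/|BC| = (0.9892,0.1466); ey = (-0.1466,0.9892)
P = B + 2.22·ex + -2.70·ey = (1.5658,0.4737)

1.57 0.47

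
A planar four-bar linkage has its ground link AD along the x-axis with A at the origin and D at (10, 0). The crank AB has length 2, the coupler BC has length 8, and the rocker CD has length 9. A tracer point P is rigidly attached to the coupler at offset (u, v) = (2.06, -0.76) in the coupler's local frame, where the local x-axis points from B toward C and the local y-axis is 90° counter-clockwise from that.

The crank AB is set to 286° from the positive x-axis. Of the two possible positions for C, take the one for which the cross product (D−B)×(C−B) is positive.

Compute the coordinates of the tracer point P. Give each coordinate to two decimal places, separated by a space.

A=(0,0), D=(10.00,0)
B = A + 2.00·(cos286°, sin286°) = (0.5513, -1.9225)
|BD| = 9.6423
circle(B,8.00) ∩ circle(D,9.00): a=3.9396, h=6.9627
  candidates: C₊=(3.0236,5.6859) cross=67.137; C₋=(5.8001,-7.9599) cross=-67.137
  mode + wants cross > 0 → take C=(3.0236,5.6859) (cross=67.137)
ex = (C−B)/|BC| = (0.3090,0.9511); ey = (-0.9511,0.3090)
P = B + 2.06·ex + -0.76·ey = (1.9107,-0.1982)

1.91 -0.20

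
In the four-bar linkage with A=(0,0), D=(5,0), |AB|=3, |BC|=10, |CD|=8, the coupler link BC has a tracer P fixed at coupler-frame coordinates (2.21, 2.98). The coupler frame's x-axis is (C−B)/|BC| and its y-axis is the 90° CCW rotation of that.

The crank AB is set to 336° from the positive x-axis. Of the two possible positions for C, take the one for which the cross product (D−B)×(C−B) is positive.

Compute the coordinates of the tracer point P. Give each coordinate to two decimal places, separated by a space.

A=(0,0), D=(5.00,0)
B = A + 3.00·(cos336°, sin336°) = (2.7406, -1.2202)
|BD| = 2.5678
circle(B,10.00) ∩ circle(D,8.00): a=8.2938, h=5.5869
  candidates: C₊=(7.3833,7.6367) cross=14.346; C₋=(12.6930,-2.1948) cross=-14.346
  mode + wants cross > 0 → take C=(7.3833,7.6367) (cross=14.346)
ex = (C−B)/|BC| = (0.4643,0.8857); ey = (-0.8857,0.4643)
P = B + 2.21·ex + 2.98·ey = (1.1273,2.1207)

1.13 2.12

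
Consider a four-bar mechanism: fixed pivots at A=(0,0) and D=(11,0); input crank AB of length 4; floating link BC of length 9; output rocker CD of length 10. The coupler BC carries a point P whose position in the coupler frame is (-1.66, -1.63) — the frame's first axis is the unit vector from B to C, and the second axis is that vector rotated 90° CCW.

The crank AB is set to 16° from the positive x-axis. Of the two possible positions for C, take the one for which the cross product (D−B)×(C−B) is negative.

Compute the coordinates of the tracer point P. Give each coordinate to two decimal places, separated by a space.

A=(0,0), D=(11.00,0)
B = A + 4.00·(cos16°, sin16°) = (3.8450, 1.1025)
|BD| = 7.2394
circle(B,9.00) ∩ circle(D,10.00): a=2.3074, h=8.6992
  candidates: C₊=(7.4504,9.3488) cross=62.977; C₋=(4.8007,-7.8466) cross=-62.977
  mode - wants cross < 0 → take C=(4.8007,-7.8466) (cross=-62.977)
ex = (C−B)/|BC| = (0.1062,-0.9943); ey = (0.9943,0.1062)
P = B + -1.66·ex + -1.63·ey = (2.0480,2.5801)

2.05 2.58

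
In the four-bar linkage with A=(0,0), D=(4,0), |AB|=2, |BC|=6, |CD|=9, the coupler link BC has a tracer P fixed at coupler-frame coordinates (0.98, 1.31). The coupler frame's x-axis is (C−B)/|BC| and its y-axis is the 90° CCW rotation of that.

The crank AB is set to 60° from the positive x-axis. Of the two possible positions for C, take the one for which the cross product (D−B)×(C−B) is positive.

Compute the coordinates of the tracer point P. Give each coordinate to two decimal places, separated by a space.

-0.59 2.13

A=(0,0), D=(4.00,0)
B = A + 2.00·(cos60°, sin60°) = (1.0000, 1.7321)
|BD| = 3.4641
circle(B,6.00) ∩ circle(D,9.00): a=-4.7631, h=3.6486
  candidates: C₊=(-1.3007,7.2734) cross=12.639; C₋=(-4.9493,0.9538) cross=-12.639
  mode + wants cross > 0 → take C=(-1.3007,7.2734) (cross=12.639)
ex = (C−B)/|BC| = (-0.3834,0.9236); ey = (-0.9236,-0.3834)
P = B + 0.98·ex + 1.31·ey = (-0.5856,2.1348)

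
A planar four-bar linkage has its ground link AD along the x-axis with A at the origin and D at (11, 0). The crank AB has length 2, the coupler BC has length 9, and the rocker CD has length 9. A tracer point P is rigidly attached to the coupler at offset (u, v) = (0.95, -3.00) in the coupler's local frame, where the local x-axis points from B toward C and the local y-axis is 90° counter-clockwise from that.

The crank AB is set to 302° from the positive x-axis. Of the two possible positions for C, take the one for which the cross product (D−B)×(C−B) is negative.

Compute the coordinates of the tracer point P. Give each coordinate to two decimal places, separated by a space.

-0.45 -4.46

A=(0,0), D=(11.00,0)
B = A + 2.00·(cos302°, sin302°) = (1.0598, -1.6961)
|BD| = 10.0838
circle(B,9.00) ∩ circle(D,9.00): a=5.0419, h=7.4551
  candidates: C₊=(4.7760,6.5009) cross=75.176; C₋=(7.2839,-8.1970) cross=-75.176
  mode - wants cross < 0 → take C=(7.2839,-8.1970) (cross=-75.176)
ex = (C−B)/|BC| = (0.6916,-0.7223); ey = (0.7223,0.6916)
P = B + 0.95·ex + -3.00·ey = (-0.4501,-4.4570)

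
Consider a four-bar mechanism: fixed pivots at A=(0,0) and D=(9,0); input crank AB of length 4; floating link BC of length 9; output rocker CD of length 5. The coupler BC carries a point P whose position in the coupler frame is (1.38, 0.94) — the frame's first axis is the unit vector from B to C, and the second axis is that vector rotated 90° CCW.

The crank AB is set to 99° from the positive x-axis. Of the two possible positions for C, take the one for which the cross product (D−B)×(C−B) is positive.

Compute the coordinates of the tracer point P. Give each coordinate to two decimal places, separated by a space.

A=(0,0), D=(9.00,0)
B = A + 4.00·(cos99°, sin99°) = (-0.6257, 3.9508)
|BD| = 10.4050
circle(B,9.00) ∩ circle(D,5.00): a=7.8935, h=4.3235
  candidates: C₊=(8.3182,4.9533) cross=44.986; C₋=(5.0350,-3.0461) cross=-44.986
  mode + wants cross > 0 → take C=(8.3182,4.9533) (cross=44.986)
ex = (C−B)/|BC| = (0.9938,0.1114); ey = (-0.1114,0.9938)
P = B + 1.38·ex + 0.94·ey = (0.6410,5.0386)

0.64 5.04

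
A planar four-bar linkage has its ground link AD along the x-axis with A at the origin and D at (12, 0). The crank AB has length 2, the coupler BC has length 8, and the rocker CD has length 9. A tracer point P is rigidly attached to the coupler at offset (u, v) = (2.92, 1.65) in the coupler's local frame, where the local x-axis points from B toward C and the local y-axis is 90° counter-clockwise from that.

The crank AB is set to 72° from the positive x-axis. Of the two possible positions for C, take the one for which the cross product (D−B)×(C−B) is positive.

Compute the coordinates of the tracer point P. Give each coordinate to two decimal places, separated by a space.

1.71 5.07

A=(0,0), D=(12.00,0)
B = A + 2.00·(cos72°, sin72°) = (0.6180, 1.9021)
|BD| = 11.5398
circle(B,8.00) ∩ circle(D,9.00): a=5.0333, h=6.2182
  candidates: C₊=(6.6075,7.2056) cross=71.757; C₋=(4.5576,-5.0607) cross=-71.757
  mode + wants cross > 0 → take C=(6.6075,7.2056) (cross=71.757)
ex = (C−B)/|BC| = (0.7487,0.6629); ey = (-0.6629,0.7487)
P = B + 2.92·ex + 1.65·ey = (1.7103,5.0732)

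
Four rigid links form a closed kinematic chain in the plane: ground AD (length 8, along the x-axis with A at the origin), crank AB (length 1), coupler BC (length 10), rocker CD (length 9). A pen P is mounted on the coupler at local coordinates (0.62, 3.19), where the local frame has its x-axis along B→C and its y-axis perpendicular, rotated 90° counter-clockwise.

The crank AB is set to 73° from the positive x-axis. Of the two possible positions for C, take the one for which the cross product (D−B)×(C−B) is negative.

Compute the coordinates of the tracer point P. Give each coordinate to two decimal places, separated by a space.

A=(0,0), D=(8.00,0)
B = A + 1.00·(cos73°, sin73°) = (0.2924, 0.9563)
|BD| = 7.7667
circle(B,10.00) ∩ circle(D,9.00): a=5.1065, h=8.5979
  candidates: C₊=(6.4187,8.8600) cross=66.777; C₋=(4.3014,-8.2049) cross=-66.777
  mode - wants cross < 0 → take C=(4.3014,-8.2049) (cross=-66.777)
ex = (C−B)/|BC| = (0.4009,-0.9161); ey = (0.9161,0.4009)
P = B + 0.62·ex + 3.19·ey = (3.4634,1.6672)

3.46 1.67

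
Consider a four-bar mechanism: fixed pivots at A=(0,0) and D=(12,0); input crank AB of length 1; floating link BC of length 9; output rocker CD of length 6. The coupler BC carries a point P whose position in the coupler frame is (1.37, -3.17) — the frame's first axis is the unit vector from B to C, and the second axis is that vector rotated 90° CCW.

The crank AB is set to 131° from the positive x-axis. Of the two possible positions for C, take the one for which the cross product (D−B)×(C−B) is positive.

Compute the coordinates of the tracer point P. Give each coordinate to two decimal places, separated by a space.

A=(0,0), D=(12.00,0)
B = A + 1.00·(cos131°, sin131°) = (-0.6561, 0.7547)
|BD| = 12.6785
circle(B,9.00) ∩ circle(D,6.00): a=8.1139, h=3.8941
  candidates: C₊=(7.6753,4.1589) cross=49.372; C₋=(7.2117,-3.6155) cross=-49.372
  mode + wants cross > 0 → take C=(7.6753,4.1589) (cross=49.372)
ex = (C−B)/|BC| = (0.9257,0.3782); ey = (-0.3782,0.9257)
P = B + 1.37·ex + -3.17·ey = (1.8112,-1.6616)

1.81 -1.66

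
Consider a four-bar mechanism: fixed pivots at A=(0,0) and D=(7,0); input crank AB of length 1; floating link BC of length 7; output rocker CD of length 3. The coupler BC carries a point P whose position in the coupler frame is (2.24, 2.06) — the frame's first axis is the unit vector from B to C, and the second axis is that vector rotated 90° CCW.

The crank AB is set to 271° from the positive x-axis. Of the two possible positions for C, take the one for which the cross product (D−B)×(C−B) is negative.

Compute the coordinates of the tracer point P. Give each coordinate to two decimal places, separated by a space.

2.75 0.34

A=(0,0), D=(7.00,0)
B = A + 1.00·(cos271°, sin271°) = (0.0175, -0.9998)
|BD| = 7.0538
circle(B,7.00) ∩ circle(D,3.00): a=6.3622, h=2.9192
  candidates: C₊=(5.9017,2.7917) cross=20.591; C₋=(6.7292,-2.9878) cross=-20.591
  mode - wants cross < 0 → take C=(6.7292,-2.9878) (cross=-20.591)
ex = (C−B)/|BC| = (0.9588,-0.2840); ey = (0.2840,0.9588)
P = B + 2.24·ex + 2.06·ey = (2.7502,0.3392)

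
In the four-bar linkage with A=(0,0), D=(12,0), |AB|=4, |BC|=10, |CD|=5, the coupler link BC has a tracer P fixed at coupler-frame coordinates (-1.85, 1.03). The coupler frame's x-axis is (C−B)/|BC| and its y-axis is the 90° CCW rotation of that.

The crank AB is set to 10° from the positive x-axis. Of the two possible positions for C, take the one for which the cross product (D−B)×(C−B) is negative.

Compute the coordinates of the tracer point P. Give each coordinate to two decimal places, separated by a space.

3.00 2.59

A=(0,0), D=(12.00,0)
B = A + 4.00·(cos10°, sin10°) = (3.9392, 0.6946)
|BD| = 8.0906
circle(B,10.00) ∩ circle(D,5.00): a=8.6803, h=4.9651
  candidates: C₊=(13.0137,4.8962) cross=40.171; C₋=(12.1612,-4.9974) cross=-40.171
  mode - wants cross < 0 → take C=(12.1612,-4.9974) (cross=-40.171)
ex = (C−B)/|BC| = (0.8222,-0.5692); ey = (0.5692,0.8222)
P = B + -1.85·ex + 1.03·ey = (3.0044,2.5945)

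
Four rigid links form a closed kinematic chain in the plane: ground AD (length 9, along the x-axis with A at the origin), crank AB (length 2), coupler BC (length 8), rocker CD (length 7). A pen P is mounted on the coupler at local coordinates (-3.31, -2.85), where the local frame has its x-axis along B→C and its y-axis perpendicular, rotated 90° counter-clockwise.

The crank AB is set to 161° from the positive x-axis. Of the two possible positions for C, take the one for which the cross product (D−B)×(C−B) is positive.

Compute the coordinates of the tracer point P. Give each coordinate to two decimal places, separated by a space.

-2.86 -3.61

A=(0,0), D=(9.00,0)
B = A + 2.00·(cos161°, sin161°) = (-1.8910, 0.6511)
|BD| = 10.9105
circle(B,8.00) ∩ circle(D,7.00): a=6.1427, h=5.1252
  candidates: C₊=(4.5465,5.4006) cross=55.919; C₋=(3.9348,-4.8315) cross=-55.919
  mode + wants cross > 0 → take C=(4.5465,5.4006) (cross=55.919)
ex = (C−B)/|BC| = (0.8047,0.5937); ey = (-0.5937,0.8047)
P = B + -3.31·ex + -2.85·ey = (-2.8626,-3.6073)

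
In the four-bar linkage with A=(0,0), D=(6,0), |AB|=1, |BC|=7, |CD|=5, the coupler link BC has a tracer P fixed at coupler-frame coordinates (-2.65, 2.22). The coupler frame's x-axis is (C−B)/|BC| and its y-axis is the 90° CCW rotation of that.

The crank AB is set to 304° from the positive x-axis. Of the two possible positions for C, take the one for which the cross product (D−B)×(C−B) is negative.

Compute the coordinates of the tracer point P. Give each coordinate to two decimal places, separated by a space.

-0.25 2.53

A=(0,0), D=(6.00,0)
B = A + 1.00·(cos304°, sin304°) = (0.5592, -0.8290)
|BD| = 5.5036
circle(B,7.00) ∩ circle(D,5.00): a=4.9322, h=4.9672
  candidates: C₊=(4.6869,4.8245) cross=27.338; C₋=(6.1833,-4.9966) cross=-27.338
  mode - wants cross < 0 → take C=(6.1833,-4.9966) (cross=-27.338)
ex = (C−B)/|BC| = (0.8035,-0.5954); ey = (0.5954,0.8035)
P = B + -2.65·ex + 2.22·ey = (-0.2482,2.5324)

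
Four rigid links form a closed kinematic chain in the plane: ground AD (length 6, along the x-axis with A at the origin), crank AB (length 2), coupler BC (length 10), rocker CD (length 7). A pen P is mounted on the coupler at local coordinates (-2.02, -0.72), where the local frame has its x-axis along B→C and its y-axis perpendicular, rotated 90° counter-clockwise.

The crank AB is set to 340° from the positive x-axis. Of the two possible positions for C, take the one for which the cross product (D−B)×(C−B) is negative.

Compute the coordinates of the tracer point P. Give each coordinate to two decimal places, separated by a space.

-0.25 -0.46

A=(0,0), D=(6.00,0)
B = A + 2.00·(cos340°, sin340°) = (1.8794, -0.6840)
|BD| = 4.1770
circle(B,10.00) ∩ circle(D,7.00): a=8.1934, h=5.7331
  candidates: C₊=(9.0232,6.3135) cross=23.947; C₋=(10.9010,-4.9980) cross=-23.947
  mode - wants cross < 0 → take C=(10.9010,-4.9980) (cross=-23.947)
ex = (C−B)/|BC| = (0.9022,-0.4314); ey = (0.4314,0.9022)
P = B + -2.02·ex + -0.72·ey = (-0.2536,-0.4622)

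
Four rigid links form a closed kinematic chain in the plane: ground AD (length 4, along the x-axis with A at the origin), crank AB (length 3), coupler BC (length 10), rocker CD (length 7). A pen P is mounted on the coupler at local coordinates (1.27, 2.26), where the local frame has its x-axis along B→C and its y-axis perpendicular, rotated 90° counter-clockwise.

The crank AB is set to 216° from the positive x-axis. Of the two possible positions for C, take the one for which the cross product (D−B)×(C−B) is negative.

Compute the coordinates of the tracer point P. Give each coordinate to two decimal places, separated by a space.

-0.22 -0.40

A=(0,0), D=(4.00,0)
B = A + 3.00·(cos216°, sin216°) = (-2.4271, -1.7634)
|BD| = 6.6646
circle(B,10.00) ∩ circle(D,7.00): a=7.1585, h=6.9826
  candidates: C₊=(2.6288,6.8644) cross=46.536; C₋=(6.3238,-6.6030) cross=-46.536
  mode - wants cross < 0 → take C=(6.3238,-6.6030) (cross=-46.536)
ex = (C−B)/|BC| = (0.8751,-0.4840); ey = (0.4840,0.8751)
P = B + 1.27·ex + 2.26·ey = (-0.2219,-0.4003)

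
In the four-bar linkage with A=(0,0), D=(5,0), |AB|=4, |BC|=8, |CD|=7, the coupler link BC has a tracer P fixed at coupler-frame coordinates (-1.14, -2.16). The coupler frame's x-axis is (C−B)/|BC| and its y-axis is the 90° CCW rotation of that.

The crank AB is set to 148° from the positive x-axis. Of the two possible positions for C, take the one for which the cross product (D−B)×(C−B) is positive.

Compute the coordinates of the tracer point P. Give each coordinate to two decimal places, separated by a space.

-3.07 -0.30

A=(0,0), D=(5.00,0)
B = A + 4.00·(cos148°, sin148°) = (-3.3922, 2.1197)
|BD| = 8.6557
circle(B,8.00) ∩ circle(D,7.00): a=5.1943, h=6.0843
  candidates: C₊=(3.1340,6.7467) cross=52.664; C₋=(0.1540,-5.0514) cross=-52.664
  mode + wants cross > 0 → take C=(3.1340,6.7467) (cross=52.664)
ex = (C−B)/|BC| = (0.8158,0.5784); ey = (-0.5784,0.8158)
P = B + -1.14·ex + -2.16·ey = (-3.0729,-0.3017)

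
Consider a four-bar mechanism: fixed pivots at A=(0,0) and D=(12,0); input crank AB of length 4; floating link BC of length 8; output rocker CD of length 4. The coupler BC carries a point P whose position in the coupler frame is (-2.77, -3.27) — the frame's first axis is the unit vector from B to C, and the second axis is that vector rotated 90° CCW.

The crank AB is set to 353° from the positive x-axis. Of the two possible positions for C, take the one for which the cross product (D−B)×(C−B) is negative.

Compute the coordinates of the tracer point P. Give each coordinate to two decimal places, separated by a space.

A=(0,0), D=(12.00,0)
B = A + 4.00·(cos353°, sin353°) = (3.9702, -0.4875)
|BD| = 8.0446
circle(B,8.00) ∩ circle(D,4.00): a=7.0057, h=3.8627
  candidates: C₊=(10.7289,3.7927) cross=31.074; C₋=(11.1970,-3.9186) cross=-31.074
  mode - wants cross < 0 → take C=(11.1970,-3.9186) (cross=-31.074)
ex = (C−B)/|BC| = (0.9034,-0.4289); ey = (0.4289,0.9034)
P = B + -2.77·ex + -3.27·ey = (0.0654,-2.2534)

0.07 -2.25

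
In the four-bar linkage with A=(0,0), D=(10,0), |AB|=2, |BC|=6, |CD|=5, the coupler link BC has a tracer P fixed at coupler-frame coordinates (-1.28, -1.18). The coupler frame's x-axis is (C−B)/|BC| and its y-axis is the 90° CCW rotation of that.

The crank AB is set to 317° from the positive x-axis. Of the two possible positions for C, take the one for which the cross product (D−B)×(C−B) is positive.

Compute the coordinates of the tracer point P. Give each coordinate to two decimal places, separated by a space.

A=(0,0), D=(10.00,0)
B = A + 2.00·(cos317°, sin317°) = (1.4627, -1.3640)
|BD| = 8.6456
circle(B,6.00) ∩ circle(D,5.00): a=4.9589, h=3.3777
  candidates: C₊=(5.8267,2.7538) cross=29.202; C₋=(6.8924,-3.9170) cross=-29.202
  mode + wants cross > 0 → take C=(5.8267,2.7538) (cross=29.202)
ex = (C−B)/|BC| = (0.7273,0.6863); ey = (-0.6863,0.7273)
P = B + -1.28·ex + -1.18·ey = (1.3416,-3.1007)

1.34 -3.10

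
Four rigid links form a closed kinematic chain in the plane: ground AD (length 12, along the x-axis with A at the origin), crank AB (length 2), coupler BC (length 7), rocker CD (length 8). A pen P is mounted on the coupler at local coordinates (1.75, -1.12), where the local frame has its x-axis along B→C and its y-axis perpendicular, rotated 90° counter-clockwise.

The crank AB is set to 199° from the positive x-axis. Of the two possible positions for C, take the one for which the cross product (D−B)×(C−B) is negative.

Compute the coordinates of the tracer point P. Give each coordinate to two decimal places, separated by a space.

-0.66 -2.32

A=(0,0), D=(12.00,0)
B = A + 2.00·(cos199°, sin199°) = (-1.8910, -0.6511)
|BD| = 13.9063
circle(B,7.00) ∩ circle(D,8.00): a=6.4138, h=2.8041
  candidates: C₊=(4.3845,2.4502) cross=38.994; C₋=(4.6470,-3.1518) cross=-38.994
  mode - wants cross < 0 → take C=(4.6470,-3.1518) (cross=-38.994)
ex = (C−B)/|BC| = (0.9340,-0.3572); ey = (0.3572,0.9340)
P = B + 1.75·ex + -1.12·ey = (-0.6566,-2.3224)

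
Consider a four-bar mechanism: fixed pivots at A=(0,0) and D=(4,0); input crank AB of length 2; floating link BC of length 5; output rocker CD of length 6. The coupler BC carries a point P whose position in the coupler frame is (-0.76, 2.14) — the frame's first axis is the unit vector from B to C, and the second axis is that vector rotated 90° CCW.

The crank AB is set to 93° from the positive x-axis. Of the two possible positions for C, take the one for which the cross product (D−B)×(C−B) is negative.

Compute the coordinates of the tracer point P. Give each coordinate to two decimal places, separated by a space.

2.15 2.24

A=(0,0), D=(4.00,0)
B = A + 2.00·(cos93°, sin93°) = (-0.1047, 1.9973)
|BD| = 4.5648
circle(B,5.00) ∩ circle(D,6.00): a=1.0775, h=4.8825
  candidates: C₊=(3.0005,5.9162) cross=22.288; C₋=(-1.2720,-2.8646) cross=-22.288
  mode - wants cross < 0 → take C=(-1.2720,-2.8646) (cross=-22.288)
ex = (C−B)/|BC| = (-0.2335,-0.9724); ey = (0.9724,-0.2335)
P = B + -0.76·ex + 2.14·ey = (2.1536,2.2366)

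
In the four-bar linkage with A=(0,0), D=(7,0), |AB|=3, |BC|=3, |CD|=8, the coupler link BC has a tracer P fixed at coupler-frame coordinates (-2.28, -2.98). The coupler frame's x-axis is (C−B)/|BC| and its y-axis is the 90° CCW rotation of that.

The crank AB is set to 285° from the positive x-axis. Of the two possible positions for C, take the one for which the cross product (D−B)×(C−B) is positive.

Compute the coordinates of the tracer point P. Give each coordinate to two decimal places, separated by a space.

A=(0,0), D=(7.00,0)
B = A + 3.00·(cos285°, sin285°) = (0.7765, -2.8978)
|BD| = 6.8651
circle(B,3.00) ∩ circle(D,8.00): a=-0.5732, h=2.9447
  candidates: C₊=(-0.9862,-0.4702) cross=20.216; C₋=(1.4998,-5.8093) cross=-20.216
  mode + wants cross > 0 → take C=(-0.9862,-0.4702) (cross=20.216)
ex = (C−B)/|BC| = (-0.5875,0.8092); ey = (-0.8092,-0.5875)
P = B + -2.28·ex + -2.98·ey = (4.5275,-2.9919)

4.53 -2.99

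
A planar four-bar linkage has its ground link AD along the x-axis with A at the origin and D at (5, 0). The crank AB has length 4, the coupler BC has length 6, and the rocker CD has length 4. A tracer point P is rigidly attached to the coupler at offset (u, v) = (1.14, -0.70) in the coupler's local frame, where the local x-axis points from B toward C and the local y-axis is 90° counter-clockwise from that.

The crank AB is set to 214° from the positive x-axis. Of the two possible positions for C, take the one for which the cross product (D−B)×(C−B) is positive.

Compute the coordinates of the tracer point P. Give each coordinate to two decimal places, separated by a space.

-1.99 -2.05

A=(0,0), D=(5.00,0)
B = A + 4.00·(cos214°, sin214°) = (-3.3162, -2.2368)
|BD| = 8.6117
circle(B,6.00) ∩ circle(D,4.00): a=5.4671, h=2.4721
  candidates: C₊=(1.3212,1.5705) cross=21.289; C₋=(2.6054,-3.2040) cross=-21.289
  mode + wants cross > 0 → take C=(1.3212,1.5705) (cross=21.289)
ex = (C−B)/|BC| = (0.7729,0.6345); ey = (-0.6345,0.7729)
P = B + 1.14·ex + -0.70·ey = (-1.9909,-2.0544)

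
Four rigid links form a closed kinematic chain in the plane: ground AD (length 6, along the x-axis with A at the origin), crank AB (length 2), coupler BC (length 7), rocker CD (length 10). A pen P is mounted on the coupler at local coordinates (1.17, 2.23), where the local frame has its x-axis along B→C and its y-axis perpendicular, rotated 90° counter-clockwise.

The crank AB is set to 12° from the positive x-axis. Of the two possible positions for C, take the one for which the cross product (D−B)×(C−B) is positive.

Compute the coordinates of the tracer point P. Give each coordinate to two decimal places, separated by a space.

-0.56 0.25

A=(0,0), D=(6.00,0)
B = A + 2.00·(cos12°, sin12°) = (1.9563, 0.4158)
|BD| = 4.0650
circle(B,7.00) ∩ circle(D,10.00): a=-4.2405, h=5.5694
  candidates: C₊=(-1.6923,6.3898) cross=22.640; C₋=(-2.8317,-4.6906) cross=-22.640
  mode + wants cross > 0 → take C=(-1.6923,6.3898) (cross=22.640)
ex = (C−B)/|BC| = (-0.5212,0.8534); ey = (-0.8534,-0.5212)
P = B + 1.17·ex + 2.23·ey = (-0.5567,0.2520)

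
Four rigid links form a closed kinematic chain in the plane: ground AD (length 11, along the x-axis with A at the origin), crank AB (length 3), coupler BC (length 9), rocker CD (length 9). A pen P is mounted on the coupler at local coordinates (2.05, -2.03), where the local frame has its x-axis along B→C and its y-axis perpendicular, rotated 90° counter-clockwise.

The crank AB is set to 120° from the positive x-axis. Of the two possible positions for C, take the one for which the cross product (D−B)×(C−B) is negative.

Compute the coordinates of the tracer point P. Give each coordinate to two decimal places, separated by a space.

-2.06 -0.23

A=(0,0), D=(11.00,0)
B = A + 3.00·(cos120°, sin120°) = (-1.5000, 2.5981)
|BD| = 12.7671
circle(B,9.00) ∩ circle(D,9.00): a=6.3836, h=6.3443
  candidates: C₊=(6.0410,7.5106) cross=80.998; C₋=(3.4590,-4.9125) cross=-80.998
  mode - wants cross < 0 → take C=(3.4590,-4.9125) (cross=-80.998)
ex = (C−B)/|BC| = (0.5510,-0.8345); ey = (0.8345,0.5510)
P = B + 2.05·ex + -2.03·ey = (-2.0645,-0.2312)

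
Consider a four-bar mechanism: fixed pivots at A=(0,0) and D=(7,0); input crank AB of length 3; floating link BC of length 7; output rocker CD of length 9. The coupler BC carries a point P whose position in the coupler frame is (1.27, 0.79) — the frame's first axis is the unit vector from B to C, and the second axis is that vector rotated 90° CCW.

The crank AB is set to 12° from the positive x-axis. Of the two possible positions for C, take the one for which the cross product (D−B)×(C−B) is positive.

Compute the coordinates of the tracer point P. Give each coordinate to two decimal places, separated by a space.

2.01 1.80

A=(0,0), D=(7.00,0)
B = A + 3.00·(cos12°, sin12°) = (2.9344, 0.6237)
|BD| = 4.1131
circle(B,7.00) ∩ circle(D,9.00): a=-1.8334, h=6.7556
  candidates: C₊=(2.1467,7.5793) cross=27.787; C₋=(0.0978,-5.7757) cross=-27.787
  mode + wants cross > 0 → take C=(2.1467,7.5793) (cross=27.787)
ex = (C−B)/|BC| = (-0.1125,0.9936); ey = (-0.9936,-0.1125)
P = B + 1.27·ex + 0.79·ey = (2.0065,1.7968)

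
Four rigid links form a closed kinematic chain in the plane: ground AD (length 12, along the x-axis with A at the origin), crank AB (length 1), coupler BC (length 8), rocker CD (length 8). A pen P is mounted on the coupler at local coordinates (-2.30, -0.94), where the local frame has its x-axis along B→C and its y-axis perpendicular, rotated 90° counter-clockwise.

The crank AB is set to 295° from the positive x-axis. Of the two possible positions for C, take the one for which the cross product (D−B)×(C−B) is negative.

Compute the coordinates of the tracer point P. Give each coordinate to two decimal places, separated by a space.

-1.96 -0.19

A=(0,0), D=(12.00,0)
B = A + 1.00·(cos295°, sin295°) = (0.4226, -0.9063)
|BD| = 11.6128
circle(B,8.00) ∩ circle(D,8.00): a=5.8064, h=5.5032
  candidates: C₊=(5.7818,5.0333) cross=63.908; C₋=(6.6408,-5.9396) cross=-63.908
  mode - wants cross < 0 → take C=(6.6408,-5.9396) (cross=-63.908)
ex = (C−B)/|BC| = (0.7773,-0.6292); ey = (0.6292,0.7773)
P = B + -2.30·ex + -0.94·ey = (-1.9565,-0.1899)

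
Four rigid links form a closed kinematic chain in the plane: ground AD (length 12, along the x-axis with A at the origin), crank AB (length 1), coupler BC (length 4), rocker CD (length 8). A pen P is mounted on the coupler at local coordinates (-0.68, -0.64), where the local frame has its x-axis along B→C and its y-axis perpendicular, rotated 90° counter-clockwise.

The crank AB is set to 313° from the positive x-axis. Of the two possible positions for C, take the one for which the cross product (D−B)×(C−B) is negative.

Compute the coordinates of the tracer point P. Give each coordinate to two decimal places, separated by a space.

A=(0,0), D=(12.00,0)
B = A + 1.00·(cos313°, sin313°) = (0.6820, -0.7314)
|BD| = 11.3416
circle(B,4.00) ∩ circle(D,8.00): a=3.5547, h=1.8341
  candidates: C₊=(4.1110,1.3282) cross=20.802; C₋=(4.3476,-2.3325) cross=-20.802
  mode - wants cross < 0 → take C=(4.3476,-2.3325) (cross=-20.802)
ex = (C−B)/|BC| = (0.9164,-0.4003); ey = (0.4003,0.9164)
P = B + -0.68·ex + -0.64·ey = (-0.1973,-1.0457)

-0.20 -1.05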